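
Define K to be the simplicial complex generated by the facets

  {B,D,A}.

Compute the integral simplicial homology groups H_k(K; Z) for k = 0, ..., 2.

H_0 ≅ Z,  H_1 = 0,  H_2 = 0.

Order the vertices as A < B < D. Listing each simplex with vertices in this order, K has dimension 2 with simplices:

  0-simplices (3): A, B, D
  1-simplices (3): AB, AD, BD
  2-simplices (1): ABD

giving chain groups C_0 ≅ Z^3, C_1 ≅ Z^3, C_2 ≅ Z^1.

∂_1: C_1 → C_0 is given by ∂[p,q] = [q] − [p].
The resulting 3×3 matrix has rank 2, and its Smith normal form has invariant factors (1,1).

∂_2: C_2 → C_1 sends each 2-simplex [p,q,r] to [q,r] − [p,r] + [p,q]. For instance
  ∂ABD = BD − AD + AB.
This gives a 3×1 integer matrix of rank 1; reducing to Smith normal form yields diagonal entries (1).

Reading off H_k = ker ∂_k / im ∂_{k+1}:

  H_0: rank C_0 − rank ∂_1 = 3 − 2 = 1, and the invariant factors of ∂_1 are all 1, so H_0 = Z.
  H_1: rank ker ∂_1 − rank ∂_2 = (3 − 2) − 1 = 0, and the invariant factors of ∂_2 are all 1, so H_1 = 0.
  H_2: rank ker ∂_2 − rank ∂_3 = (1 − 1) − 0 = 0, and there is no ∂_3, so H_2 = 0.

As a check, the Euler characteristic is 3 − 3 + 1 = 1, which agrees with 1 − 0 + 0 = 1.
(K is a triangulation of the 2-simplex.)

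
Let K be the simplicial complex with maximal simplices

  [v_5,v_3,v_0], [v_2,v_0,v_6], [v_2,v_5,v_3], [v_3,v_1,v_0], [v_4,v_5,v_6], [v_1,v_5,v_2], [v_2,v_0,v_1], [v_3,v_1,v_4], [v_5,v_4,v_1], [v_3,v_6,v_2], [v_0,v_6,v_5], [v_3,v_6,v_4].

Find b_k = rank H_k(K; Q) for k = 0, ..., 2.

b_0 = 1, b_1 = 0, b_2 = 0.

Take the total order v_0 < v_1 < v_2 < v_3 < v_4 < v_5 < v_6 on the vertex set. Then K (dimension 2) consists of the simplices:

  0-simplices (7): [v_0], [v_1], [v_2], [v_3], [v_4], [v_5], [v_6]
  1-simplices (18): (18 of them)
  2-simplices (12): (12 of them)

giving chain groups C_0 ≅ Z^7, C_1 ≅ Z^18, C_2 ≅ Z^12.

Boundary ∂_1: C_1 → C_0 is given by ∂[p,q] = [q] − [p].
The resulting 7×18 matrix has rank 6, and its Smith normal form has invariant factors (1,1,1,1,1,1).

∂_2: C_2 → C_1 acts by ∂[p,q,r] = [q,r] − [p,r] + [p,q]. For instance
  ∂[v_0,v_3,v_5] = [v_3,v_5] − [v_0,v_5] + [v_0,v_3],
  ∂[v_2,v_3,v_5] = [v_3,v_5] − [v_2,v_5] + [v_2,v_3].
The resulting 18×12 matrix has rank 12, and its Smith normal form has invariant factors (1,1,1,1,1,1,1,1,1,1,1,2).

Computing H_k = (kernel of ∂_k) / (image of ∂_{k+1}):

  H_0: rank C_0 − rank ∂_1 = 7 − 6 = 1, and the invariant factors of ∂_1 are all 1, so H_0 ≅ Z.
  H_1: rank ker ∂_1 − rank ∂_2 = (18 − 6) − 12 = 0, and ∂_2 has invariant factor 2 > 1, so H_1 ≅ Z_2.
  H_2: rank ker ∂_2 − rank ∂_3 = (12 − 12) − 0 = 0, and there is no ∂_3, so H_2 ≅ 0.

Hence the Betti numbers are b_0 = 1, b_1 = 0, b_2 = 0.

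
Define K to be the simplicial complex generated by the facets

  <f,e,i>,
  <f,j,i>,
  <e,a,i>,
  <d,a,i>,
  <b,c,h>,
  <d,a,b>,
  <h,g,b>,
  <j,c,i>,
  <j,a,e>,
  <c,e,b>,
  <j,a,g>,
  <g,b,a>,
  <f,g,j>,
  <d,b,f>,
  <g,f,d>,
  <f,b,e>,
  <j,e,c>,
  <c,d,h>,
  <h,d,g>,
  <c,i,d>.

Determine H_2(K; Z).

Fix the vertex order a < b < c < d < e < f < g < h < i < j and write every simplex with vertices in increasing order. Then dim K = 2 and the simplices of K are:

  0-simplices (10): a, b, c, d, e, f, g, h, i, j
  1-simplices (30): ab, ad, ae, ag, ai, aj, bc, bd, be, bf, bg, bh, cd, ce, ch, ci, cj, df, dg, dh, di, ef, ei, ej, fg, fi, fj, gh, gj, ij
  2-simplices (20): abd, abg, adi, aei, aej, agj, bce, bch, bdf, bef, bgh, cdh, cdi, cej, cij, dfg, dgh, efi, fgj, fij

Hence C_0 ≅ Z^10, C_1 ≅ Z^30, C_2 ≅ Z^20.

The boundary map ∂_1: C_1 → C_0 is given by ∂[p,q] = [q] − [p]. For instance
  ∂ej = j − e.
The 10×30 boundary matrix has rank 9 and Smith normal form diag(1,1,1,1,1,1,1,1,1).

∂_2: C_2 → C_1 acts by ∂[p,q,r] = [q,r] − [p,r] + [p,q]. For instance
  ∂bgh = gh − bh + bg,
  ∂agj = gj − aj + ag.
This gives a 30×20 integer matrix of rank 20; reducing to Smith normal form yields diagonal entries (1,1,1,1,1,1,1,1,1,1,1,1,1,1,1,1,1,1,1,2).

From H_k ≅ ker(∂_k) / im(∂_{k+1}) we obtain:

  H_2: rank ker ∂_2 − rank ∂_3 = (20 − 20) − 0 = 0, and there is no ∂_3, so H_2 = 0.

H_2 ≅ 0.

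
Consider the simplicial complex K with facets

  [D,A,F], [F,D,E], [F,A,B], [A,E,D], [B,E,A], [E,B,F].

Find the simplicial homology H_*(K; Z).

H_0 ≅ Z,  H_1 = 0,  H_2 ≅ Z.

Take the total order A < B < D < E < F on the vertex set. Then K (dimension 2) consists of the simplices:

  0-simplices (5): A, B, D, E, F
  1-simplices (9): AB, AD, AE, AF, BE, BF, DE, DF, EF
  2-simplices (6): ABE, ABF, ADE, ADF, BEF, DEF

so the chain groups are C_0 ≅ Z^5, C_1 ≅ Z^9, C_2 ≅ Z^6.

The boundary map ∂_1: C_1 → C_0 sends each edge [p,q] (with p < q) to q − p.
This gives a 5×9 integer matrix of rank 4; reducing to Smith normal form yields diagonal entries (1,1,1,1).

Boundary ∂_2: C_2 → C_1 acts by ∂[p,q,r] = [q,r] − [p,r] + [p,q]. For instance
  ∂DEF = EF − DF + DE,
  ∂ADE = DE − AE + AD.
The 9×6 boundary matrix has rank 5 and Smith normal form diag(1,1,1,1,1).

Reading off H_k = ker ∂_k / im ∂_{k+1}:

  H_0: rank C_0 − rank ∂_1 = 5 − 4 = 1, and the invariant factors of ∂_1 are all 1, so H_0 ≅ Z.
  H_1: rank ker ∂_1 − rank ∂_2 = (9 − 4) − 5 = 0, and the invariant factors of ∂_2 are all 1, so H_1 ≅ 0.
  H_2: rank ker ∂_2 − rank ∂_3 = (6 − 5) − 0 = 1, and there is no ∂_3, so H_2 ≅ Z.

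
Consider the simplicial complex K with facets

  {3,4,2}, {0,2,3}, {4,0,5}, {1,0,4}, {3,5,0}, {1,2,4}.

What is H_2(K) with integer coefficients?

H_2 = 0.

We work with the vertex ordering 0 < 1 < 2 < 3 < 4 < 5. The simplices of K, each written with vertices in increasing order, are:

  0-simplices (6): [0], [1], [2], [3], [4], [5]
  1-simplices (12): [0,1], [0,2], [0,3], [0,4], [0,5], [1,2], [1,4], [2,3], [2,4], [3,4], [3,5], [4,5]
  2-simplices (6): [0,1,4], [0,2,3], [0,3,5], [0,4,5], [1,2,4], [2,3,4]

so the chain groups are C_0 ≅ Z^6, C_1 ≅ Z^12, C_2 ≅ Z^6.

The boundary map ∂_1: C_1 → C_0 maps an edge to its endpoints' difference, ∂[p,q] = q − p. For instance
  ∂[3,4] = [4] − [3].
As a 6×12 matrix over Z this has rank 5, with invariant factors (1,1,1,1,1).

Boundary ∂_2: C_2 → C_1 maps a triangle to the signed sum of its edges. For instance
  ∂[2,3,4] = [3,4] − [2,4] + [2,3],
  ∂[0,1,4] = [1,4] − [0,4] + [0,1].
The resulting 12×6 matrix has rank 6, and its Smith normal form has invariant factors (1,1,1,1,1,1).

Computing H_k = (kernel of ∂_k) / (image of ∂_{k+1}):

  H_2: rank ker ∂_2 − rank ∂_3 = (6 − 6) − 0 = 0, and there is no ∂_3, so H_2 = 0.

(K is a triangulation of the cylinder S^1 x I.)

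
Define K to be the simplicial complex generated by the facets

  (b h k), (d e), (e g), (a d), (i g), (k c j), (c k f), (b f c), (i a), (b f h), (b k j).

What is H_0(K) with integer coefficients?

H_0 = Z^2.

K has 11 vertices, 17 edges, 6 triangles.
rank ∂_0 = 0, rank ∂_1 = 9 ⇒ b_0 = 11 − 0 − 9 = 2; all invariant factors of ∂_1 are 1 so no torsion. So H_0 = Z^2.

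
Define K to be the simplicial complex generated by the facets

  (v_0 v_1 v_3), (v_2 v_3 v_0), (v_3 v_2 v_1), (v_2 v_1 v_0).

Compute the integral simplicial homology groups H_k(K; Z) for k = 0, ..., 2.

We work with the vertex ordering v_0 < v_1 < v_2 < v_3. The simplices of K, each written with vertices in increasing order, are:

  0-simplices (4): [v_0], [v_1], [v_2], [v_3]
  1-simplices (6): [v_0,v_1], [v_0,v_2], [v_0,v_3], [v_1,v_2], [v_1,v_3], [v_2,v_3]
  2-simplices (4): [v_0,v_1,v_2], [v_0,v_1,v_3], [v_0,v_2,v_3], [v_1,v_2,v_3]

Hence C_0 ≅ Z^4, C_1 ≅ Z^6, C_2 ≅ Z^4.

The boundary map ∂_1: C_1 → C_0 sends each edge [p,q] (with p < q) to q − p. For instance
  ∂[v_2,v_3] = [v_3] − [v_2].
As a 4×6 matrix over Z this has rank 3, with invariant factors (1,1,1).

The boundary map ∂_2: C_2 → C_1 sends each 2-simplex [p,q,r] to [q,r] − [p,r] + [p,q]. For instance
  ∂[v_1,v_2,v_3] = [v_2,v_3] − [v_1,v_3] + [v_1,v_2],
  ∂[v_0,v_1,v_2] = [v_1,v_2] − [v_0,v_2] + [v_0,v_1].
The resulting 6×4 matrix has rank 3, and its Smith normal form has invariant factors (1,1,1).

Computing H_k = (kernel of ∂_k) / (image of ∂_{k+1}):

  H_0: rank C_0 − rank ∂_1 = 4 − 3 = 1, and the invariant factors of ∂_1 are all 1, so H_0 ≅ Z.
  H_1: rank ker ∂_1 − rank ∂_2 = (6 − 3) − 3 = 0, and the invariant factors of ∂_2 are all 1, so H_1 ≅ 0.
  H_2: rank ker ∂_2 − rank ∂_3 = (4 − 3) − 0 = 1, and there is no ∂_3, so H_2 ≅ Z.

(K is a triangulation of the 2-sphere S^2.)

H_0 = Z,  H_1 = 0,  H_2 = Z.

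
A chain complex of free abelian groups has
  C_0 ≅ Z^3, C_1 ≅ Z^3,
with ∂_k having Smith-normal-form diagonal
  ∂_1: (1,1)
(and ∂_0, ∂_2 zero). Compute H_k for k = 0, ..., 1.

H_0 ≅ Z,  H_1 ≅ Z.

H_0: b_0 = 3 − 0 − 2 = 1; torsion from ∂_1 factors > 1: none. So H_0 ≅ Z.
H_1: b_1 = 3 − 2 − 0 = 1; torsion from ∂_2 factors > 1: none. So H_1 ≅ Z.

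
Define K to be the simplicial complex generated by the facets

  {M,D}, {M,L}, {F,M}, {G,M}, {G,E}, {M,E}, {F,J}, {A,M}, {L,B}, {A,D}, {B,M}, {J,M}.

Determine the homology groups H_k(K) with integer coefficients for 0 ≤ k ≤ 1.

Fix the vertex order A < B < D < E < F < G < J < L < M and write every simplex with vertices in increasing order. Then dim K = 1 and the simplices of K are:

  0-simplices (9): A, B, D, E, F, G, J, L, M
  1-simplices (12): AD, AM, BL, BM, DM, EG, EM, FJ, FM, GM, JM, LM

Hence C_0 ≅ Z^9, C_1 ≅ Z^12.

The boundary map ∂_1: C_1 → C_0 sends each edge [p,q] (with p < q) to q − p. For instance
  ∂JM = M − J.
This gives a 9×12 integer matrix of rank 8; reducing to Smith normal form yields diagonal entries (1,1,1,1,1,1,1,1).

Now H_k = ker ∂_k / im ∂_{k+1}, so:

  H_0: rank C_0 − rank ∂_1 = 9 − 8 = 1, and the invariant factors of ∂_1 are all 1, so H_0 = Z.
  H_1: rank ker ∂_1 − rank ∂_2 = (12 − 8) − 0 = 4, and there is no ∂_2, so H_1 = Z^4.

H_0 = Z,  H_1 = Z^4.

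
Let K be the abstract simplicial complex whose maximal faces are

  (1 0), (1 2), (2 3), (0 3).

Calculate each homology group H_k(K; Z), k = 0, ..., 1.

We work with the vertex ordering 0 < 1 < 2 < 3. The simplices of K, each written with vertices in increasing order, are:

  0-simplices (4): [0], [1], [2], [3]
  1-simplices (4): [0,1], [0,3], [1,2], [2,3]

Hence C_0 ≅ Z^4, C_1 ≅ Z^4.

The boundary map ∂_1: C_1 → C_0 sends each edge [p,q] (with p < q) to q − p.
The resulting 4×4 matrix has rank 3, and its Smith normal form has invariant factors (1,1,1).

Computing H_k = (kernel of ∂_k) / (image of ∂_{k+1}):

  H_0: rank C_0 − rank ∂_1 = 4 − 3 = 1, and the invariant factors of ∂_1 are all 1, so H_0 ≅ Z.
  H_1: rank ker ∂_1 − rank ∂_2 = (4 − 3) − 0 = 1, and there is no ∂_2, so H_1 ≅ Z.

H_0 ≅ Z,  H_1 ≅ Z.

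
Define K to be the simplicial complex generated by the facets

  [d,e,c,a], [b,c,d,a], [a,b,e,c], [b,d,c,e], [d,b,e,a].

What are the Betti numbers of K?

b_0 = 1, b_1 = 0, b_2 = 0, b_3 = 1.

K has 5 vertices, 10 edges, 10 triangles, 5 3-simplices.
rank ∂_0 = 0, rank ∂_1 = 4 ⇒ b_0 = 5 − 0 − 4 = 1; all invariant factors of ∂_1 are 1 so no torsion. So H_0 ≅ Z.
rank ∂_1 = 4, rank ∂_2 = 6 ⇒ b_1 = 10 − 4 − 6 = 0; all invariant factors of ∂_2 are 1 so no torsion. So H_1 ≅ 0.
rank ∂_2 = 6, rank ∂_3 = 4 ⇒ b_2 = 10 − 6 − 4 = 0; all invariant factors of ∂_3 are 1 so no torsion. So H_2 ≅ 0.
rank ∂_3 = 4, rank ∂_4 = 0 ⇒ b_3 = 5 − 4 − 0 = 1. So H_3 ≅ Z.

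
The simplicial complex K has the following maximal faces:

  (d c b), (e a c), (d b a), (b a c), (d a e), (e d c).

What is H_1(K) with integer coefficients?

H_1 = 0.

Take the total order a < b < c < d < e on the vertex set. Then K (dimension 2) consists of the simplices:

  0-simplices (5): a, b, c, d, e
  1-simplices (9): ab, ac, ad, ae, bc, bd, cd, ce, de
  2-simplices (6): abc, abd, ace, ade, bcd, cde

Hence C_0 ≅ Z^5, C_1 ≅ Z^9, C_2 ≅ Z^6.

The boundary map ∂_1: C_1 → C_0 maps an edge to its endpoints' difference, ∂[p,q] = q − p.
The 5×9 boundary matrix has rank 4 and Smith normal form diag(1,1,1,1).

The boundary map ∂_2: C_2 → C_1 acts by ∂[p,q,r] = [q,r] − [p,r] + [p,q]. For instance
  ∂abc = bc − ac + ab,
  ∂cde = de − ce + cd.
This gives a 9×6 integer matrix of rank 5; reducing to Smith normal form yields diagonal entries (1,1,1,1,1).

Computing H_k = (kernel of ∂_k) / (image of ∂_{k+1}):

  H_1: rank ker ∂_1 − rank ∂_2 = (9 − 4) − 5 = 0, and the invariant factors of ∂_2 are all 1, so H_1 ≅ 0.

(K is a triangulation of the 2-sphere S^2.)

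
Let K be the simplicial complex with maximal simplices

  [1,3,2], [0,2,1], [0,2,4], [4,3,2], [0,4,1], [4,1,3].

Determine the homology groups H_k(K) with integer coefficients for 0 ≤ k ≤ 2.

Fix the vertex order 0 < 1 < 2 < 3 < 4 and write every simplex with vertices in increasing order. Then dim K = 2 and the simplices of K are:

  0-simplices (5): [0], [1], [2], [3], [4]
  1-simplices (9): [0,1], [0,2], [0,4], [1,2], [1,3], [1,4], [2,3], [2,4], [3,4]
  2-simplices (6): [0,1,2], [0,1,4], [0,2,4], [1,2,3], [1,3,4], [2,3,4]

so the chain groups are C_0 ≅ Z^5, C_1 ≅ Z^9, C_2 ≅ Z^6.

The boundary map ∂_1: C_1 → C_0 sends each edge [p,q] (with p < q) to q − p. For instance
  ∂[1,2] = [2] − [1].
The resulting 5×9 matrix has rank 4, and its Smith normal form has invariant factors (1,1,1,1).

The boundary map ∂_2: C_2 → C_1 maps a triangle to the signed sum of its edges. For instance
  ∂[0,2,4] = [2,4] − [0,4] + [0,2],
  ∂[1,2,3] = [2,3] − [1,3] + [1,2].
The 9×6 boundary matrix has rank 5 and Smith normal form diag(1,1,1,1,1).

Computing H_k = (kernel of ∂_k) / (image of ∂_{k+1}):

  H_0: rank C_0 − rank ∂_1 = 5 − 4 = 1, and the invariant factors of ∂_1 are all 1, so H_0 ≅ Z.
  H_1: rank ker ∂_1 − rank ∂_2 = (9 − 4) − 5 = 0, and the invariant factors of ∂_2 are all 1, so H_1 ≅ 0.
  H_2: rank ker ∂_2 − rank ∂_3 = (6 − 5) − 0 = 1, and there is no ∂_3, so H_2 ≅ Z.

H_0 = Z,  H_1 = 0,  H_2 = Z.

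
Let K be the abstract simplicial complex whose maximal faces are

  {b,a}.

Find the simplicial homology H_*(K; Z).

H_0 = Z,  H_1 = 0.

We work with the vertex ordering a < b. The simplices of K, each written with vertices in increasing order, are:

  0-simplices (2): a, b
  1-simplices (1): ab

Hence C_0 ≅ Z^2, C_1 ≅ Z^1.

Boundary ∂_1: C_1 → C_0 is given by ∂[p,q] = [q] − [p]. For instance
  ∂ab = b − a.
The resulting 2×1 matrix has rank 1, and its Smith normal form has invariant factors (1).

Now H_k = ker ∂_k / im ∂_{k+1}, so:

  H_0: rank C_0 − rank ∂_1 = 2 − 1 = 1, and the invariant factors of ∂_1 are all 1, so H_0 ≅ Z.
  H_1: rank ker ∂_1 − rank ∂_2 = (1 − 1) − 0 = 0, and there is no ∂_2, so H_1 ≅ 0.

As a check, the Euler characteristic is 2 − 1 = 1, which agrees with 1 − 0 = 1.
(K is a triangulation of the 1-simplex.)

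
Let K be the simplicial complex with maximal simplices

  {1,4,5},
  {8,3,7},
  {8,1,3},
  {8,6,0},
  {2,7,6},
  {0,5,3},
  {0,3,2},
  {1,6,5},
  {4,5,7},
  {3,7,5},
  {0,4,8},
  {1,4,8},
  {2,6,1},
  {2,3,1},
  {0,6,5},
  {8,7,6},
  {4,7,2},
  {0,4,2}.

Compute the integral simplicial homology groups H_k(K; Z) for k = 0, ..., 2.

Order the vertices as 0 < 1 < 2 < 3 < 4 < 5 < 6 < 7 < 8. Listing each simplex with vertices in this order, K has dimension 2 with simplices:

  0-simplices (9): [0], [1], [2], [3], [4], [5], [6], [7], [8]
  1-simplices (27): (27 of them)
  2-simplices (18): [0,2,3], [0,2,4], [0,3,5], [0,4,8], [0,5,6], [0,6,8], [1,2,3], [1,2,6], [1,3,8], [1,4,5], [1,4,8], [1,5,6], [2,4,7], [2,6,7], [3,5,7], [3,7,8], [4,5,7], [6,7,8]

so the chain groups are C_0 ≅ Z^9, C_1 ≅ Z^27, C_2 ≅ Z^18.

Boundary ∂_1: C_1 → C_0 sends each edge [p,q] (with p < q) to q − p.
The resulting 9×27 matrix has rank 8, and its Smith normal form has invariant factors (1,1,1,1,1,1,1,1).

Boundary ∂_2: C_2 → C_1 acts by ∂[p,q,r] = [q,r] − [p,r] + [p,q]. For instance
  ∂[3,7,8] = [7,8] − [3,8] + [3,7],
  ∂[0,2,4] = [2,4] − [0,4] + [0,2].
As a 27×18 matrix over Z this has rank 17, with invariant factors (1,1,1,1,1,1,1,1,1,1,1,1,1,1,1,1,1).

Reading off H_k = ker ∂_k / im ∂_{k+1}:

  H_0: rank C_0 − rank ∂_1 = 9 − 8 = 1, and the invariant factors of ∂_1 are all 1, so H_0 ≅ Z.
  H_1: rank ker ∂_1 − rank ∂_2 = (27 − 8) − 17 = 2, and the invariant factors of ∂_2 are all 1, so H_1 ≅ Z^2.
  H_2: rank ker ∂_2 − rank ∂_3 = (18 − 17) − 0 = 1, and there is no ∂_3, so H_2 ≅ Z.

H_0 ≅ Z,  H_1 ≅ Z^2,  H_2 ≅ Z.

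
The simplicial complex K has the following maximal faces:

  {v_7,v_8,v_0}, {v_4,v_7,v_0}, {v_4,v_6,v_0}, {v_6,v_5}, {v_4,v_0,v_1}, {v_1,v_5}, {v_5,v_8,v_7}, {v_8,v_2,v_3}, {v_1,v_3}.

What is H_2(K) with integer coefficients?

H_2 ≅ 0.

We work with the vertex ordering v_0 < v_1 < v_2 < v_3 < v_4 < v_5 < v_6 < v_7 < v_8. The simplices of K, each written with vertices in increasing order, are:

  0-simplices (9): [v_0], [v_1], [v_2], [v_3], [v_4], [v_5], [v_6], [v_7], [v_8]
  1-simplices (17): (17 of them)
  2-simplices (6): [v_0,v_1,v_4], [v_0,v_4,v_6], [v_0,v_4,v_7], [v_0,v_7,v_8], [v_2,v_3,v_8], [v_5,v_7,v_8]

so the chain groups are C_0 ≅ Z^9, C_1 ≅ Z^17, C_2 ≅ Z^6.

Boundary ∂_1: C_1 → C_0 is given by ∂[p,q] = [q] − [p].
This gives a 9×17 integer matrix of rank 8; reducing to Smith normal form yields diagonal entries (1,1,1,1,1,1,1,1).

Boundary ∂_2: C_2 → C_1 sends each 2-simplex [p,q,r] to [q,r] − [p,r] + [p,q]. For instance
  ∂[v_0,v_1,v_4] = [v_1,v_4] − [v_0,v_4] + [v_0,v_1],
  ∂[v_0,v_4,v_6] = [v_4,v_6] − [v_0,v_6] + [v_0,v_4].
As a 17×6 matrix over Z this has rank 6, with invariant factors (1,1,1,1,1,1).

Computing H_k = (kernel of ∂_k) / (image of ∂_{k+1}):

  H_2: rank ker ∂_2 − rank ∂_3 = (6 − 6) − 0 = 0, and there is no ∂_3, so H_2 ≅ 0.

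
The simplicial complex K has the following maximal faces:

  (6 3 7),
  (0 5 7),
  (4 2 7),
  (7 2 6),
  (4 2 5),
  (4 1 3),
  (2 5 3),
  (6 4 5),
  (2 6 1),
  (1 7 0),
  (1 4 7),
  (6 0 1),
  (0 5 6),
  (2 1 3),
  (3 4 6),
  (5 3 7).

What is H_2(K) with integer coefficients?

Fix the vertex order 0 < 1 < 2 < 3 < 4 < 5 < 6 < 7 and write every simplex with vertices in increasing order. Then dim K = 2 and the simplices of K are:

  0-simplices (8): [0], [1], [2], [3], [4], [5], [6], [7]
  1-simplices (24): (24 of them)
  2-simplices (16): [0,1,6], [0,1,7], [0,5,6], [0,5,7], [1,2,3], [1,2,6], [1,3,4], [1,4,7], [2,3,5], [2,4,5], [2,4,7], [2,6,7], [3,4,6], [3,5,7], [3,6,7], [4,5,6]

Hence C_0 ≅ Z^8, C_1 ≅ Z^24, C_2 ≅ Z^16.

∂_1: C_1 → C_0 sends each edge [p,q] (with p < q) to q − p.
This gives a 8×24 integer matrix of rank 7; reducing to Smith normal form yields diagonal entries (1,1,1,1,1,1,1).

Boundary ∂_2: C_2 → C_1 sends each 2-simplex [p,q,r] to [q,r] − [p,r] + [p,q]. For instance
  ∂[3,6,7] = [6,7] − [3,7] + [3,6],
  ∂[3,5,7] = [5,7] − [3,7] + [3,5].
The resulting 24×16 matrix has rank 15, and its Smith normal form has invariant factors (1,1,1,1,1,1,1,1,1,1,1,1,1,1,1).

Reading off H_k = ker ∂_k / im ∂_{k+1}:

  H_2: rank ker ∂_2 − rank ∂_3 = (16 − 15) − 0 = 1, and there is no ∂_3, so H_2 ≅ Z.

H_2 = Z.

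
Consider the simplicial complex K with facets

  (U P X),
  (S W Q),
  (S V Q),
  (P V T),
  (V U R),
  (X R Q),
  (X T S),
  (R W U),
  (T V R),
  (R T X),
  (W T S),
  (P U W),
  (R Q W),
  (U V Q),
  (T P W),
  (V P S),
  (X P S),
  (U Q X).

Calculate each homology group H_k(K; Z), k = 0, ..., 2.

H_0 = Z,  H_1 = Z ⊕ Z/2Z,  H_2 = 0.

Order the vertices as P < Q < R < S < T < U < V < W < X. Listing each simplex with vertices in this order, K has dimension 2 with simplices:

  0-simplices (9): P, Q, R, S, T, U, V, W, X
  1-simplices (27): PS, PT, PU, PV, PW, PX, QR, QS, QU, QV, QW, QX, RT, RU, RV, RW, RX, ST, SV, SW, SX, TV, TW, TX, UV, UW, UX
  2-simplices (18): PSV, PSX, PTV, PTW, PUW, PUX, QRW, QRX, QSV, QSW, QUV, QUX, RTV, RTX, RUV, RUW, STW, STX

so the chain groups are C_0 ≅ Z^9, C_1 ≅ Z^27, C_2 ≅ Z^18.

The boundary map ∂_1: C_1 → C_0 is given by ∂[p,q] = [q] − [p].
As a 9×27 matrix over Z this has rank 8, with invariant factors (1,1,1,1,1,1,1,1).

The boundary map ∂_2: C_2 → C_1 sends each 2-simplex [p,q,r] to [q,r] − [p,r] + [p,q]. For instance
  ∂PTV = TV − PV + PT,
  ∂RUW = UW − RW + RU.
The resulting 27×18 matrix has rank 18, and its Smith normal form has invariant factors (1,1,1,1,1,1,1,1,1,1,1,1,1,1,1,1,1,2).

Computing H_k = (kernel of ∂_k) / (image of ∂_{k+1}):

  H_0: rank C_0 − rank ∂_1 = 9 − 8 = 1, and the invariant factors of ∂_1 are all 1, so H_0 ≅ Z.
  H_1: rank ker ∂_1 − rank ∂_2 = (27 − 8) − 18 = 1, and ∂_2 has invariant factor 2 > 1, so H_1 ≅ Z ⊕ Z/2Z.
  H_2: rank ker ∂_2 − rank ∂_3 = (18 − 18) − 0 = 0, and there is no ∂_3, so H_2 ≅ 0.

(K is a triangulation of the Klein bottle.)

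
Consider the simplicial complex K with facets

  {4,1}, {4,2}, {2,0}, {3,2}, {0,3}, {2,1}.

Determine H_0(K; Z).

Take the total order 0 < 1 < 2 < 3 < 4 on the vertex set. Then K (dimension 1) consists of the simplices:

  0-simplices (5): [0], [1], [2], [3], [4]
  1-simplices (6): [0,2], [0,3], [1,2], [1,4], [2,3], [2,4]

giving chain groups C_0 ≅ Z^5, C_1 ≅ Z^6.

Boundary ∂_1: C_1 → C_0 is given by ∂[p,q] = [q] − [p]. For instance
  ∂[2,3] = [3] − [2].
As a 5×6 matrix over Z this has rank 4, with invariant factors (1,1,1,1).

Now H_k = ker ∂_k / im ∂_{k+1}, so:

  H_0: rank C_0 − rank ∂_1 = 5 − 4 = 1, and the invariant factors of ∂_1 are all 1, so H_0 ≅ Z.

(K is a triangulation of a wedge of 2 circles.)

H_0 ≅ Z.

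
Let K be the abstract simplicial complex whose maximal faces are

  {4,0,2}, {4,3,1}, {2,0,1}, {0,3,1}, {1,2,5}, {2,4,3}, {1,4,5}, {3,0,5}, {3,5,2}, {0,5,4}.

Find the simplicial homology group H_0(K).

K has 6 vertices, 15 edges, 10 triangles.
rank ∂_0 = 0, rank ∂_1 = 5 ⇒ b_0 = 6 − 0 − 5 = 1; all invariant factors of ∂_1 are 1 so no torsion. So H_0 ≅ Z.

H_0 ≅ Z.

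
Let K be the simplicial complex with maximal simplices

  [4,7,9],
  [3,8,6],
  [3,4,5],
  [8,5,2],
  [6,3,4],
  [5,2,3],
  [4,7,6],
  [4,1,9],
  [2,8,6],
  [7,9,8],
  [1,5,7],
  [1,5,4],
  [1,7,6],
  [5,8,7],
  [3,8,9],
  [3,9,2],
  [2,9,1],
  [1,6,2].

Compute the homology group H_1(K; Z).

H_1 = Z ⊕ Z/2Z.

We work with the vertex ordering 1 < 2 < 3 < 4 < 5 < 6 < 7 < 8 < 9. The simplices of K, each written with vertices in increasing order, are:

  0-simplices (9): [1], [2], [3], [4], [5], [6], [7], [8], [9]
  1-simplices (27): (27 of them)
  2-simplices (18): [1,2,6], [1,2,9], [1,4,5], [1,4,9], [1,5,7], [1,6,7], [2,3,5], [2,3,9], [2,5,8], [2,6,8], [3,4,5], [3,4,6], [3,6,8], [3,8,9], [4,6,7], [4,7,9], [5,7,8], [7,8,9]

so the chain groups are C_0 ≅ Z^9, C_1 ≅ Z^27, C_2 ≅ Z^18.

∂_1: C_1 → C_0 sends each edge [p,q] (with p < q) to q − p.
The resulting 9×27 matrix has rank 8, and its Smith normal form has invariant factors (1,1,1,1,1,1,1,1).

The boundary map ∂_2: C_2 → C_1 maps a triangle to the signed sum of its edges. For instance
  ∂[1,6,7] = [6,7] − [1,7] + [1,6],
  ∂[7,8,9] = [8,9] − [7,9] + [7,8].
This gives a 27×18 integer matrix of rank 18; reducing to Smith normal form yields diagonal entries (1,1,1,1,1,1,1,1,1,1,1,1,1,1,1,1,1,2).

Now H_k = ker ∂_k / im ∂_{k+1}, so:

  H_1: rank ker ∂_1 − rank ∂_2 = (27 − 8) − 18 = 1, and ∂_2 has invariant factor 2 > 1, so H_1 ≅ Z ⊕ Z/2Z.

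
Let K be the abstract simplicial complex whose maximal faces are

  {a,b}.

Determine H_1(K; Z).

Fix the vertex order a < b and write every simplex with vertices in increasing order. Then dim K = 1 and the simplices of K are:

  0-simplices (2): a, b
  1-simplices (1): ab

giving chain groups C_0 ≅ Z^2, C_1 ≅ Z^1.

The boundary map ∂_1: C_1 → C_0 sends each edge [p,q] (with p < q) to q − p. For instance
  ∂ab = b − a.
This gives a 2×1 integer matrix of rank 1; reducing to Smith normal form yields diagonal entries (1).

Reading off H_k = ker ∂_k / im ∂_{k+1}:

  H_1: rank ker ∂_1 − rank ∂_2 = (1 − 1) − 0 = 0, and there is no ∂_2, so H_1 = 0.

H_1 ≅ 0.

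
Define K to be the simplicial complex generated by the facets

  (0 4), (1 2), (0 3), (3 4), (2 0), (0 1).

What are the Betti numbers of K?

b_0 = 1, b_1 = 2.

Take the total order 0 < 1 < 2 < 3 < 4 on the vertex set. Then K (dimension 1) consists of the simplices:

  0-simplices (5): [0], [1], [2], [3], [4]
  1-simplices (6): [0,1], [0,2], [0,3], [0,4], [1,2], [3,4]

so the chain groups are C_0 ≅ Z^5, C_1 ≅ Z^6.

Boundary ∂_1: C_1 → C_0 sends each edge [p,q] (with p < q) to q − p. For instance
  ∂[0,2] = [2] − [0].
As a 5×6 matrix over Z this has rank 4, with invariant factors (1,1,1,1).

Reading off H_k = ker ∂_k / im ∂_{k+1}:

  H_0: rank C_0 − rank ∂_1 = 5 − 4 = 1, and the invariant factors of ∂_1 are all 1, so H_0 ≅ Z.
  H_1: rank ker ∂_1 − rank ∂_2 = (6 − 4) − 0 = 2, and there is no ∂_2, so H_1 ≅ Z^2.

(K is a triangulation of a wedge of 2 circles.)

Hence the Betti numbers are b_0 = 1, b_1 = 2.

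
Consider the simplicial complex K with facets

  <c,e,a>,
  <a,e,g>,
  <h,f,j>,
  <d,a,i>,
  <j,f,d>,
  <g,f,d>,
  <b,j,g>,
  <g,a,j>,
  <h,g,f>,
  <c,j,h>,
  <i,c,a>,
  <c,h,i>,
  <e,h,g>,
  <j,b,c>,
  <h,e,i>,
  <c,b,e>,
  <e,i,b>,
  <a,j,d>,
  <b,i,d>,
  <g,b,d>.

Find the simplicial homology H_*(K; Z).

K has 10 vertices, 30 edges, 20 triangles.
rank ∂_0 = 0, rank ∂_1 = 9 ⇒ b_0 = 10 − 0 − 9 = 1; all invariant factors of ∂_1 are 1 so no torsion. So H_0 ≅ Z.
rank ∂_1 = 9, rank ∂_2 = 20 ⇒ b_1 = 30 − 9 − 20 = 1; ∂_2 has invariant factor(s) [2] giving torsion. So H_1 ≅ Z ⊕ Z/2.
rank ∂_2 = 20, rank ∂_3 = 0 ⇒ b_2 = 20 − 20 − 0 = 0. So H_2 ≅ 0.

H_0 = Z,  H_1 = Z ⊕ Z/2,  H_2 = 0.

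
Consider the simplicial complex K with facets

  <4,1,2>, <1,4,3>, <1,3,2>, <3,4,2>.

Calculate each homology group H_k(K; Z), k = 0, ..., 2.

Take the total order 1 < 2 < 3 < 4 on the vertex set. Then K (dimension 2) consists of the simplices:

  0-simplices (4): [1], [2], [3], [4]
  1-simplices (6): [1,2], [1,3], [1,4], [2,3], [2,4], [3,4]
  2-simplices (4): [1,2,3], [1,2,4], [1,3,4], [2,3,4]

so the chain groups are C_0 ≅ Z^4, C_1 ≅ Z^6, C_2 ≅ Z^4.

Boundary ∂_1: C_1 → C_0 maps an edge to its endpoints' difference, ∂[p,q] = q − p. For instance
  ∂[1,2] = [2] − [1].
This gives a 4×6 integer matrix of rank 3; reducing to Smith normal form yields diagonal entries (1,1,1).

∂_2: C_2 → C_1 acts by ∂[p,q,r] = [q,r] − [p,r] + [p,q]. For instance
  ∂[1,2,4] = [2,4] − [1,4] + [1,2],
  ∂[1,2,3] = [2,3] − [1,3] + [1,2].
This gives a 6×4 integer matrix of rank 3; reducing to Smith normal form yields diagonal entries (1,1,1).

Reading off H_k = ker ∂_k / im ∂_{k+1}:

  H_0: rank C_0 − rank ∂_1 = 4 − 3 = 1, and the invariant factors of ∂_1 are all 1, so H_0 ≅ Z.
  H_1: rank ker ∂_1 − rank ∂_2 = (6 − 3) − 3 = 0, and the invariant factors of ∂_2 are all 1, so H_1 ≅ 0.
  H_2: rank ker ∂_2 − rank ∂_3 = (4 − 3) − 0 = 1, and there is no ∂_3, so H_2 ≅ Z.

(K is a triangulation of the 2-sphere S^2.)

H_0 = Z,  H_1 = 0,  H_2 = Z.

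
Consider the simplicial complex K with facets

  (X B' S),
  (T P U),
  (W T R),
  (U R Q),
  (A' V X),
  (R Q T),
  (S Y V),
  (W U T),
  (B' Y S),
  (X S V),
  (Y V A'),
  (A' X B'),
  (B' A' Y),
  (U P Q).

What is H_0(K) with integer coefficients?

We work with the vertex ordering P < Q < R < S < T < U < V < W < X < Y < A' < B'. The simplices of K, each written with vertices in increasing order, are:

  0-simplices (12): [P], [Q], [R], [S], [T], [U], [V], [W], [X], [Y], [A'], [B']
  1-simplices (24): (24 of them)
  2-simplices (14): [P,Q,U], [P,T,U], [Q,R,T], [Q,R,U], [R,T,W], [S,V,X], [S,V,Y], [S,X,B'], [S,Y,B'], [T,U,W], [V,X,A'], [V,Y,A'], [X,A',B'], [Y,A',B']

Hence C_0 ≅ Z^12, C_1 ≅ Z^24, C_2 ≅ Z^14.

∂_1: C_1 → C_0 sends each edge [p,q] (with p < q) to q − p.
As a 12×24 matrix over Z this has rank 10, with invariant factors (1,1,1,1,1,1,1,1,1,1).

Boundary ∂_2: C_2 → C_1 maps a triangle to the signed sum of its edges. For instance
  ∂[P,T,U] = [T,U] − [P,U] + [P,T],
  ∂[V,Y,A'] = [Y,A'] − [V,A'] + [V,Y].
The resulting 24×14 matrix has rank 13, and its Smith normal form has invariant factors (1,1,1,1,1,1,1,1,1,1,1,1,1).

From H_k ≅ ker(∂_k) / im(∂_{k+1}) we obtain:

  H_0: rank C_0 − rank ∂_1 = 12 − 10 = 2, and the invariant factors of ∂_1 are all 1, so H_0 = Z^2.

H_0 = Z^2.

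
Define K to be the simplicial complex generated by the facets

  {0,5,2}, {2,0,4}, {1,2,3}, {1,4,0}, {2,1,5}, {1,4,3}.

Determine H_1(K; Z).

K has 6 vertices, 12 edges, 6 triangles.
rank ∂_1 = 5, rank ∂_2 = 6 ⇒ b_1 = 12 − 5 − 6 = 1; all invariant factors of ∂_2 are 1 so no torsion. So H_1 = Z.

H_1 = Z.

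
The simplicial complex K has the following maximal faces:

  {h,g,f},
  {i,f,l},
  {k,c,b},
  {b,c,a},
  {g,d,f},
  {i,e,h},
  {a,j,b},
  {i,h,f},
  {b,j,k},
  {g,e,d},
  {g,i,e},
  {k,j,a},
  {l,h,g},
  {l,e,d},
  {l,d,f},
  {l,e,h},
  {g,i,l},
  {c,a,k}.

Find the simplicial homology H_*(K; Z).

H_0 ≅ Z^2,  H_1 ≅ Z_2,  H_2 ≅ Z.

Take the total order a < b < c < d < e < f < g < h < i < j < k < l on the vertex set. Then K (dimension 2) consists of the simplices:

  0-simplices (12): a, b, c, d, e, f, g, h, i, j, k, l
  1-simplices (27): ab, ac, aj, ak, bc, bj, bk, ck, de, df, dg, dl, eg, eh, ei, el, fg, fh, fi, fl, gh, gi, gl, hi, hl, il, jk
  2-simplices (18): abc, abj, ack, ajk, bck, bjk, deg, del, dfg, dfl, egi, ehi, ehl, fgh, fhi, fil, ghl, gil

so the chain groups are C_0 ≅ Z^12, C_1 ≅ Z^27, C_2 ≅ Z^18.

∂_1: C_1 → C_0 maps an edge to its endpoints' difference, ∂[p,q] = q − p. For instance
  ∂eg = g − e.
This gives a 12×27 integer matrix of rank 10; reducing to Smith normal form yields diagonal entries (1,1,1,1,1,1,1,1,1,1).

∂_2: C_2 → C_1 acts by ∂[p,q,r] = [q,r] − [p,r] + [p,q]. For instance
  ∂deg = eg − dg + de,
  ∂fgh = gh − fh + fg.
This gives a 27×18 integer matrix of rank 17; reducing to Smith normal form yields diagonal entries (1,1,1,1,1,1,1,1,1,1,1,1,1,1,1,1,2).

Computing H_k = (kernel of ∂_k) / (image of ∂_{k+1}):

  H_0: rank C_0 − rank ∂_1 = 12 − 10 = 2, and the invariant factors of ∂_1 are all 1, so H_0 ≅ Z^2.
  H_1: rank ker ∂_1 − rank ∂_2 = (27 − 10) − 17 = 0, and ∂_2 has invariant factor 2 > 1, so H_1 ≅ Z_2.
  H_2: rank ker ∂_2 − rank ∂_3 = (18 − 17) − 0 = 1, and there is no ∂_3, so H_2 ≅ Z.

As a check, the Euler characteristic is 12 − 27 + 18 = 3, which agrees with 2 − 0 + 1 = 3.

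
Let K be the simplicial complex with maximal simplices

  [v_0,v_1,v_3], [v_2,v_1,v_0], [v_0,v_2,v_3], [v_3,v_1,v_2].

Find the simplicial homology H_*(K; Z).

Take the total order v_0 < v_1 < v_2 < v_3 on the vertex set. Then K (dimension 2) consists of the simplices:

  0-simplices (4): [v_0], [v_1], [v_2], [v_3]
  1-simplices (6): [v_0,v_1], [v_0,v_2], [v_0,v_3], [v_1,v_2], [v_1,v_3], [v_2,v_3]
  2-simplices (4): [v_0,v_1,v_2], [v_0,v_1,v_3], [v_0,v_2,v_3], [v_1,v_2,v_3]

giving chain groups C_0 ≅ Z^4, C_1 ≅ Z^6, C_2 ≅ Z^4.

∂_1: C_1 → C_0 is given by ∂[p,q] = [q] − [p]. For instance
  ∂[v_0,v_3] = [v_3] − [v_0].
As a 4×6 matrix over Z this has rank 3, with invariant factors (1,1,1).

Boundary ∂_2: C_2 → C_1 acts by ∂[p,q,r] = [q,r] − [p,r] + [p,q]. For instance
  ∂[v_0,v_1,v_3] = [v_1,v_3] − [v_0,v_3] + [v_0,v_1],
  ∂[v_1,v_2,v_3] = [v_2,v_3] − [v_1,v_3] + [v_1,v_2].
The 6×4 boundary matrix has rank 3 and Smith normal form diag(1,1,1).

Reading off H_k = ker ∂_k / im ∂_{k+1}:

  H_0: rank C_0 − rank ∂_1 = 4 − 3 = 1, and the invariant factors of ∂_1 are all 1, so H_0 ≅ Z.
  H_1: rank ker ∂_1 − rank ∂_2 = (6 − 3) − 3 = 0, and the invariant factors of ∂_2 are all 1, so H_1 ≅ 0.
  H_2: rank ker ∂_2 − rank ∂_3 = (4 − 3) − 0 = 1, and there is no ∂_3, so H_2 ≅ Z.

As a check, the Euler characteristic is 4 − 6 + 4 = 2, which agrees with 1 − 0 + 1 = 2.

H_0 ≅ Z,  H_1 = 0,  H_2 ≅ Z.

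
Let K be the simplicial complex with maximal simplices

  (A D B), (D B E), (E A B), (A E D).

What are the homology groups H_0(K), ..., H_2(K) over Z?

K has 4 vertices, 6 edges, 4 triangles.
rank ∂_0 = 0, rank ∂_1 = 3 ⇒ b_0 = 4 − 0 − 3 = 1; all invariant factors of ∂_1 are 1 so no torsion. So H_0 = Z.
rank ∂_1 = 3, rank ∂_2 = 3 ⇒ b_1 = 6 − 3 − 3 = 0; all invariant factors of ∂_2 are 1 so no torsion. So H_1 = 0.
rank ∂_2 = 3, rank ∂_3 = 0 ⇒ b_2 = 4 − 3 − 0 = 1. So H_2 = Z.

H_0 = Z,  H_1 = 0,  H_2 = Z.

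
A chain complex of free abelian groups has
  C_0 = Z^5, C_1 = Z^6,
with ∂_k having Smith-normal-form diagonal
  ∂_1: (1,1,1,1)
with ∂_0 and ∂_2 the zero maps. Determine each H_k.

H_0 = Z,  H_1 = Z^2.

H_0: b_0 = 5 − 0 − 4 = 1; torsion from ∂_1 factors > 1: none. So H_0 = Z.
H_1: b_1 = 6 − 4 − 0 = 2; torsion from ∂_2 factors > 1: none. So H_1 = Z^2.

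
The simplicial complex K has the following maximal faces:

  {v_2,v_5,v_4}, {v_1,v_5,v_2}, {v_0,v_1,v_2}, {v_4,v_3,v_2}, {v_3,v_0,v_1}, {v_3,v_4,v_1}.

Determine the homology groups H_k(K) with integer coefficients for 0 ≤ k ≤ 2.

We work with the vertex ordering v_0 < v_1 < v_2 < v_3 < v_4 < v_5. The simplices of K, each written with vertices in increasing order, are:

  0-simplices (6): [v_0], [v_1], [v_2], [v_3], [v_4], [v_5]
  1-simplices (12): [v_0,v_1], [v_0,v_2], [v_0,v_3], [v_1,v_2], [v_1,v_3], [v_1,v_4], [v_1,v_5], [v_2,v_3], [v_2,v_4], [v_2,v_5], [v_3,v_4], [v_4,v_5]
  2-simplices (6): [v_0,v_1,v_2], [v_0,v_1,v_3], [v_1,v_2,v_5], [v_1,v_3,v_4], [v_2,v_3,v_4], [v_2,v_4,v_5]

Hence C_0 ≅ Z^6, C_1 ≅ Z^12, C_2 ≅ Z^6.

The boundary map ∂_1: C_1 → C_0 sends each edge [p,q] (with p < q) to q − p. For instance
  ∂[v_1,v_2] = [v_2] − [v_1].
This gives a 6×12 integer matrix of rank 5; reducing to Smith normal form yields diagonal entries (1,1,1,1,1).

∂_2: C_2 → C_1 acts by ∂[p,q,r] = [q,r] − [p,r] + [p,q]. For instance
  ∂[v_0,v_1,v_2] = [v_1,v_2] − [v_0,v_2] + [v_0,v_1],
  ∂[v_1,v_3,v_4] = [v_3,v_4] − [v_1,v_4] + [v_1,v_3].
As a 12×6 matrix over Z this has rank 6, with invariant factors (1,1,1,1,1,1).

Now H_k = ker ∂_k / im ∂_{k+1}, so:

  H_0: rank C_0 − rank ∂_1 = 6 − 5 = 1, and the invariant factors of ∂_1 are all 1, so H_0 ≅ Z.
  H_1: rank ker ∂_1 − rank ∂_2 = (12 − 5) − 6 = 1, and the invariant factors of ∂_2 are all 1, so H_1 ≅ Z.
  H_2: rank ker ∂_2 − rank ∂_3 = (6 − 6) − 0 = 0, and there is no ∂_3, so H_2 ≅ 0.

H_0 ≅ Z,  H_1 ≅ Z,  H_2 = 0.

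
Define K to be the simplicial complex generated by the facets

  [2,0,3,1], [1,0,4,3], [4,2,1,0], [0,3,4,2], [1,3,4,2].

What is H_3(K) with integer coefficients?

H_3 ≅ Z.

K has 5 vertices, 10 edges, 10 triangles, 5 3-simplices.
rank ∂_3 = 4, rank ∂_4 = 0 ⇒ b_3 = 5 − 4 − 0 = 1. So H_3 ≅ Z.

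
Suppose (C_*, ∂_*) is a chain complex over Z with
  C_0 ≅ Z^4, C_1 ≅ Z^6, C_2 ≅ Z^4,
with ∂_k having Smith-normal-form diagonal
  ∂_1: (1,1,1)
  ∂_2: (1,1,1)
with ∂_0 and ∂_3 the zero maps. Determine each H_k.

H_0 ≅ Z,  H_1 = 0,  H_2 ≅ Z.

H_0: b_0 = 4 − 0 − 3 = 1; torsion from ∂_1 factors > 1: none. So H_0 ≅ Z.
H_1: b_1 = 6 − 3 − 3 = 0; torsion from ∂_2 factors > 1: none. So H_1 ≅ 0.
H_2: b_2 = 4 − 3 − 0 = 1; torsion from ∂_3 factors > 1: none. So H_2 ≅ Z.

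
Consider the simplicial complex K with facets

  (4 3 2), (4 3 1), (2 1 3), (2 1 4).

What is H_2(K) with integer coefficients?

K has 4 vertices, 6 edges, 4 triangles.
rank ∂_2 = 3, rank ∂_3 = 0 ⇒ b_2 = 4 − 3 − 0 = 1. So H_2 ≅ Z.

H_2 = Z.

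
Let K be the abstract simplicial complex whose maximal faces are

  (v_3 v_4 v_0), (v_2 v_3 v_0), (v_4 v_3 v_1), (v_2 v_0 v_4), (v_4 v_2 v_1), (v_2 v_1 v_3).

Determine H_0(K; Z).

We work with the vertex ordering v_0 < v_1 < v_2 < v_3 < v_4. The simplices of K, each written with vertices in increasing order, are:

  0-simplices (5): [v_0], [v_1], [v_2], [v_3], [v_4]
  1-simplices (9): [v_0,v_2], [v_0,v_3], [v_0,v_4], [v_1,v_2], [v_1,v_3], [v_1,v_4], [v_2,v_3], [v_2,v_4], [v_3,v_4]
  2-simplices (6): [v_0,v_2,v_3], [v_0,v_2,v_4], [v_0,v_3,v_4], [v_1,v_2,v_3], [v_1,v_2,v_4], [v_1,v_3,v_4]

Hence C_0 ≅ Z^5, C_1 ≅ Z^9, C_2 ≅ Z^6.

The boundary map ∂_1: C_1 → C_0 is given by ∂[p,q] = [q] − [p].
This gives a 5×9 integer matrix of rank 4; reducing to Smith normal form yields diagonal entries (1,1,1,1).

Boundary ∂_2: C_2 → C_1 sends each 2-simplex [p,q,r] to [q,r] − [p,r] + [p,q]. For instance
  ∂[v_0,v_3,v_4] = [v_3,v_4] − [v_0,v_4] + [v_0,v_3],
  ∂[v_0,v_2,v_3] = [v_2,v_3] − [v_0,v_3] + [v_0,v_2].
This gives a 9×6 integer matrix of rank 5; reducing to Smith normal form yields diagonal entries (1,1,1,1,1).

From H_k ≅ ker(∂_k) / im(∂_{k+1}) we obtain:

  H_0: rank C_0 − rank ∂_1 = 5 − 4 = 1, and the invariant factors of ∂_1 are all 1, so H_0 ≅ Z.

H_0 = Z.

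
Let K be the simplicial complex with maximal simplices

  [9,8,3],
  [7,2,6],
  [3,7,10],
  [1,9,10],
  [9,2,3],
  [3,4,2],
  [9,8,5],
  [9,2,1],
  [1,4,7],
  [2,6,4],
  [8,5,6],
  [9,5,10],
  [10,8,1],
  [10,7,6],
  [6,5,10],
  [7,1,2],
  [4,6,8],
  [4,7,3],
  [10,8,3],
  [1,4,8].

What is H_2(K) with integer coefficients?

Order the vertices as 1 < 2 < 3 < 4 < 5 < 6 < 7 < 8 < 9 < 10. Listing each simplex with vertices in this order, K has dimension 2 with simplices:

  0-simplices (10): [1], [2], [3], [4], [5], [6], [7], [8], [9], [10]
  1-simplices (30): (30 of them)
  2-simplices (20): (20 of them)

giving chain groups C_0 ≅ Z^10, C_1 ≅ Z^30, C_2 ≅ Z^20.

The boundary map ∂_1: C_1 → C_0 is given by ∂[p,q] = [q] − [p].
The resulting 10×30 matrix has rank 9, and its Smith normal form has invariant factors (1,1,1,1,1,1,1,1,1).

The boundary map ∂_2: C_2 → C_1 acts by ∂[p,q,r] = [q,r] − [p,r] + [p,q]. For instance
  ∂[1,8,10] = [8,10] − [1,10] + [1,8],
  ∂[4,6,8] = [6,8] − [4,8] + [4,6].
This gives a 30×20 integer matrix of rank 20; reducing to Smith normal form yields diagonal entries (1,1,1,1,1,1,1,1,1,1,1,1,1,1,1,1,1,1,1,2).

Now H_k = ker ∂_k / im ∂_{k+1}, so:

  H_2: rank ker ∂_2 − rank ∂_3 = (20 − 20) − 0 = 0, and there is no ∂_3, so H_2 = 0.

(K is a triangulation of the Klein bottle.)

H_2 = 0.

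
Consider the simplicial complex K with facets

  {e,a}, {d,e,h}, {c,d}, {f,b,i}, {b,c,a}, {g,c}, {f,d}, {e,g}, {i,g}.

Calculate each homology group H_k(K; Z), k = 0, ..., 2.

H_0 = Z,  H_1 = Z^4,  H_2 = 0.

K has 9 vertices, 15 edges, 3 triangles.
rank ∂_0 = 0, rank ∂_1 = 8 ⇒ b_0 = 9 − 0 − 8 = 1; all invariant factors of ∂_1 are 1 so no torsion. So H_0 ≅ Z.
rank ∂_1 = 8, rank ∂_2 = 3 ⇒ b_1 = 15 − 8 − 3 = 4; all invariant factors of ∂_2 are 1 so no torsion. So H_1 ≅ Z^4.
rank ∂_2 = 3, rank ∂_3 = 0 ⇒ b_2 = 3 − 3 − 0 = 0. So H_2 ≅ 0.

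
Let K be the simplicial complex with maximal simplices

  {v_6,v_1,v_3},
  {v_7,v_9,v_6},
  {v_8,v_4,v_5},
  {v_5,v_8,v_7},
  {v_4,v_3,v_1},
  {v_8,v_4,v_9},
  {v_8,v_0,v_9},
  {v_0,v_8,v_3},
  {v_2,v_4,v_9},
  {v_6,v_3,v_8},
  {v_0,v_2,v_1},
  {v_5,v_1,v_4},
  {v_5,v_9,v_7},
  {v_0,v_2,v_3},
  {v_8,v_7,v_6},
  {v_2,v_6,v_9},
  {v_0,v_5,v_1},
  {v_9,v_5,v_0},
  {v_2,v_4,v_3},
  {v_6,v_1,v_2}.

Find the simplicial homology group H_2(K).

H_2 ≅ 0.

Fix the vertex order v_0 < v_1 < v_2 < v_3 < v_4 < v_5 < v_6 < v_7 < v_8 < v_9 and write every simplex with vertices in increasing order. Then dim K = 2 and the simplices of K are:

  0-simplices (10): [v_0], [v_1], [v_2], [v_3], [v_4], [v_5], [v_6], [v_7], [v_8], [v_9]
  1-simplices (30): (30 of them)
  2-simplices (20): (20 of them)

Hence C_0 ≅ Z^10, C_1 ≅ Z^30, C_2 ≅ Z^20.

The boundary map ∂_1: C_1 → C_0 is given by ∂[p,q] = [q] − [p]. For instance
  ∂[v_1,v_2] = [v_2] − [v_1].
This gives a 10×30 integer matrix of rank 9; reducing to Smith normal form yields diagonal entries (1,1,1,1,1,1,1,1,1).

The boundary map ∂_2: C_2 → C_1 sends each 2-simplex [p,q,r] to [q,r] − [p,r] + [p,q]. For instance
  ∂[v_6,v_7,v_9] = [v_7,v_9] − [v_6,v_9] + [v_6,v_7],
  ∂[v_1,v_4,v_5] = [v_4,v_5] − [v_1,v_5] + [v_1,v_4].
The resulting 30×20 matrix has rank 20, and its Smith normal form has invariant factors (1,1,1,1,1,1,1,1,1,1,1,1,1,1,1,1,1,1,1,2).

Computing H_k = (kernel of ∂_k) / (image of ∂_{k+1}):

  H_2: rank ker ∂_2 − rank ∂_3 = (20 − 20) − 0 = 0, and there is no ∂_3, so H_2 ≅ 0.

(K is a triangulation of the Klein bottle.)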